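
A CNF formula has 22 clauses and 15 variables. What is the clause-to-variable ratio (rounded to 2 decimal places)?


Clause-to-variable ratio = clauses / variables.
22 / 15 = 1.47.

1.47


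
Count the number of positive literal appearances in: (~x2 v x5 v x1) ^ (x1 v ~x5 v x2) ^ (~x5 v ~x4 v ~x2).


Scan each clause for unnegated literals.
Clause 1: 2 positive; Clause 2: 2 positive; Clause 3: 0 positive.
Total positive literal occurrences = 4.

4


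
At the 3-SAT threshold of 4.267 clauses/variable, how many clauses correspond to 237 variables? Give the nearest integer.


The 3-SAT phase transition occurs at approximately 4.267 clauses per variable.
m = 4.267 * 237 = 1011.279.
Rounded to nearest integer: 1011.

1011


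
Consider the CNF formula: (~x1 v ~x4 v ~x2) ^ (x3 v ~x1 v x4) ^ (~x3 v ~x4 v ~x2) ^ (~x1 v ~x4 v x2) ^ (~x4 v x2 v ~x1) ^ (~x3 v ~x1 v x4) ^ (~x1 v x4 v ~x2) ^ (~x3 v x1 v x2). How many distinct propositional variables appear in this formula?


Identify each distinct variable in the formula.
Variables found: x1, x2, x3, x4.
Total distinct variables = 4.

4


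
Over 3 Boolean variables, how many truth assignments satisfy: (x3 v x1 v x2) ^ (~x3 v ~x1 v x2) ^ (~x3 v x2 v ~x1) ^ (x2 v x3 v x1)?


Enumerate all 8 truth assignments over 3 variables.
Test each against every clause.
Satisfying assignments found: 6.

6


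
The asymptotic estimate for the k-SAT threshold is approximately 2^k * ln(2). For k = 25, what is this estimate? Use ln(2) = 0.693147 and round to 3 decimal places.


Using the asymptotic formula: threshold ~ 2^k * ln(2).
2^25 = 33554432.
33554432 * 0.693147 = 23258153.878.

23258153.878


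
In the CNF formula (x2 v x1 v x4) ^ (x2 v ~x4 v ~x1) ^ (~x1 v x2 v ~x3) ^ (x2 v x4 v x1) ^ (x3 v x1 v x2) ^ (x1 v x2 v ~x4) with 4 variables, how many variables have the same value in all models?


Find all satisfying assignments: 9 model(s).
Check which variables have the same value in every model.
No variable is fixed across all models.
Backbone size = 0.

0


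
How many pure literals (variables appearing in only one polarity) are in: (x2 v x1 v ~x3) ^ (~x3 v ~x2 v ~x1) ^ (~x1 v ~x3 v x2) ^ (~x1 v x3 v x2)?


A pure literal appears in only one polarity across all clauses.
No pure literals found.
Count = 0.

0


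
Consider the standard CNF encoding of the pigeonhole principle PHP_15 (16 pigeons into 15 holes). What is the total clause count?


The PHP encoding has two parts:
1) At-least-one-hole clauses: 16 (one per pigeon, each with 15 literals).
2) At-most-one-pigeon-per-hole clauses: 15 holes * C(16,2) = 15 * 120 = 1800.
Total clauses = 16 + 1800 = 1816.

1816


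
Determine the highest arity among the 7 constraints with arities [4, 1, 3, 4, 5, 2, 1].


The arities are: 4, 1, 3, 4, 5, 2, 1.
Scan for the maximum value.
Maximum arity = 5.

5


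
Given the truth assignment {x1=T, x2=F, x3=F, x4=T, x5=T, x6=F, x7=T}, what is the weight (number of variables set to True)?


The weight is the number of variables assigned True.
True variables: x1, x4, x5, x7.
Weight = 4.

4


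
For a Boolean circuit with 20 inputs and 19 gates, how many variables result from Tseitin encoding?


The Tseitin transformation introduces one auxiliary variable per gate.
Total variables = inputs + gates = 20 + 19 = 39.

39


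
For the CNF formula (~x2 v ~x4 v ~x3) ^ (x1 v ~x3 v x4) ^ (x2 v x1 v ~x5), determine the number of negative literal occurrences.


Scan each clause for negated literals.
Clause 1: 3 negative; Clause 2: 1 negative; Clause 3: 1 negative.
Total negative literal occurrences = 5.

5


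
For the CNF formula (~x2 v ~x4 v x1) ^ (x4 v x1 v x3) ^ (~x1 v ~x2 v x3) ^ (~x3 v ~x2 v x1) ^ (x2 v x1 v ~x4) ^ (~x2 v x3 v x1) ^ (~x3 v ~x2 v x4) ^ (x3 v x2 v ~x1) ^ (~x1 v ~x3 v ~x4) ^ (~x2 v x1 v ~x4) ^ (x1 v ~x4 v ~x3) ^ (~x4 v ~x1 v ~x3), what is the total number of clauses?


Each group enclosed in parentheses joined by ^ is one clause.
Counting the conjuncts: 12 clauses.

12


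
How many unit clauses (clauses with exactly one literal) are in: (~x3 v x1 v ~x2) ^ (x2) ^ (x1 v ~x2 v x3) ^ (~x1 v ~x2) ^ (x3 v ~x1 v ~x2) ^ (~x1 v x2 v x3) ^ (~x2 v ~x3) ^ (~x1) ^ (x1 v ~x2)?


A unit clause contains exactly one literal.
Unit clauses found: (x2), (~x1).
Count = 2.

2


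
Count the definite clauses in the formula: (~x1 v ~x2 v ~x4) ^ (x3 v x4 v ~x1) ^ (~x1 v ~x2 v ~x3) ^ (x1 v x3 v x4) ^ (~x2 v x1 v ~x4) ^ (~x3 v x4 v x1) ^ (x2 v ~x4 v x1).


A definite clause has exactly one positive literal.
Clause 1: 0 positive -> not definite
Clause 2: 2 positive -> not definite
Clause 3: 0 positive -> not definite
Clause 4: 3 positive -> not definite
Clause 5: 1 positive -> definite
Clause 6: 2 positive -> not definite
Clause 7: 2 positive -> not definite
Definite clause count = 1.

1


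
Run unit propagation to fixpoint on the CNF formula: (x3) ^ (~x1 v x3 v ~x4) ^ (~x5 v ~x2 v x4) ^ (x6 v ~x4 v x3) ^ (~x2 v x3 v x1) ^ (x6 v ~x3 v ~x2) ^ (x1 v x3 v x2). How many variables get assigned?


Unit propagation repeatedly assigns the literal in any unit clause, then simplifies.
Assignments in order: x3 = T.
No further unit clauses remain.
Total variables assigned = 1.

1


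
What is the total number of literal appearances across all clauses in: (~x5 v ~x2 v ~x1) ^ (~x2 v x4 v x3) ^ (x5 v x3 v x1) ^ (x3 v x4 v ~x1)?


Clause lengths: 3, 3, 3, 3.
Sum = 3 + 3 + 3 + 3 = 12.

12


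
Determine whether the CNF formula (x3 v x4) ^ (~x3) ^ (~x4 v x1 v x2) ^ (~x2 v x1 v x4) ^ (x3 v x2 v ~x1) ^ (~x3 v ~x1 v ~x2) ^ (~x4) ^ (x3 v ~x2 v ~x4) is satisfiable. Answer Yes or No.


Check all 16 possible truth assignments.
Number of satisfying assignments found: 0.
The formula is unsatisfiable.

No


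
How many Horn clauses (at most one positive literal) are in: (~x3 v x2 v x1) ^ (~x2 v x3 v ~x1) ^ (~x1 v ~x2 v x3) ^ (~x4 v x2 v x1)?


A Horn clause has at most one positive literal.
Clause 1: 2 positive lit(s) -> not Horn
Clause 2: 1 positive lit(s) -> Horn
Clause 3: 1 positive lit(s) -> Horn
Clause 4: 2 positive lit(s) -> not Horn
Total Horn clauses = 2.

2


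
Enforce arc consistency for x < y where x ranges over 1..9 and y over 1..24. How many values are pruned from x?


For the constraint x < y, x needs a supporting value in y's domain.
x can be at most 23 (one less than y's maximum).
Valid x values from domain: 9 out of 9.
Pruned = 9 - 9 = 0.

0


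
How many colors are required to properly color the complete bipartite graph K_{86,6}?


K_{86,6} is bipartite by definition: the two parts are independent sets, with every edge crossing between them.
Color all vertices in one part with color 1 and all vertices in the other part with color 2.
Since the graph has at least one edge, one color does not suffice.
Chromatic number = 2.

2


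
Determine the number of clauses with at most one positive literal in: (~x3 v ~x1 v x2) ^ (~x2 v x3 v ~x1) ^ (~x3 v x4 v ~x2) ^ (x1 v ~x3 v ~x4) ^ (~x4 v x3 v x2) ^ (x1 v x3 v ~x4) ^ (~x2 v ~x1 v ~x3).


A Horn clause has at most one positive literal.
Clause 1: 1 positive lit(s) -> Horn
Clause 2: 1 positive lit(s) -> Horn
Clause 3: 1 positive lit(s) -> Horn
Clause 4: 1 positive lit(s) -> Horn
Clause 5: 2 positive lit(s) -> not Horn
Clause 6: 2 positive lit(s) -> not Horn
Clause 7: 0 positive lit(s) -> Horn
Total Horn clauses = 5.

5


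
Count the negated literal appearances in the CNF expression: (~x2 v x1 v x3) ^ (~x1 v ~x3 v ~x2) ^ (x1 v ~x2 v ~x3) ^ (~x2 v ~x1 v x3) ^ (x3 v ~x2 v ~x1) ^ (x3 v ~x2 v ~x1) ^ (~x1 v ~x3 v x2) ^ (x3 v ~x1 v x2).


Scan each clause for negated literals.
Clause 1: 1 negative; Clause 2: 3 negative; Clause 3: 2 negative; Clause 4: 2 negative; Clause 5: 2 negative; Clause 6: 2 negative; Clause 7: 2 negative; Clause 8: 1 negative.
Total negative literal occurrences = 15.

15


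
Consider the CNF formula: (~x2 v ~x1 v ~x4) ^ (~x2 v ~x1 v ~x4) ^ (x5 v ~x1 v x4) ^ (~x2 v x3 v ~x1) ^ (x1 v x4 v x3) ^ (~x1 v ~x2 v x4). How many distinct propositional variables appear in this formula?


Identify each distinct variable in the formula.
Variables found: x1, x2, x3, x4, x5.
Total distinct variables = 5.

5


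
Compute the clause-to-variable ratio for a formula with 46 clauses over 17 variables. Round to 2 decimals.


Clause-to-variable ratio = clauses / variables.
46 / 17 = 2.71.

2.71


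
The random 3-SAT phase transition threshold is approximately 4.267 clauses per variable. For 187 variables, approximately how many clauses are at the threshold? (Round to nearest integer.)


The 3-SAT phase transition occurs at approximately 4.267 clauses per variable.
m = 4.267 * 187 = 797.929.
Rounded to nearest integer: 798.

798


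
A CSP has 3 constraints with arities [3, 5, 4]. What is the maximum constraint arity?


The arities are: 3, 5, 4.
Scan for the maximum value.
Maximum arity = 5.

5


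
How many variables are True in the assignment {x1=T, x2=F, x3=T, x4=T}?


The weight is the number of variables assigned True.
True variables: x1, x3, x4.
Weight = 3.

3


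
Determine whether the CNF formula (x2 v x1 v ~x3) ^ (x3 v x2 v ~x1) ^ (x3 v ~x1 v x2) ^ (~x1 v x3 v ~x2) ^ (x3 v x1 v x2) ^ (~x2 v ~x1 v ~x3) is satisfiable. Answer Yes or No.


Check all 8 possible truth assignments.
Number of satisfying assignments found: 3.
The formula is satisfiable.

Yes


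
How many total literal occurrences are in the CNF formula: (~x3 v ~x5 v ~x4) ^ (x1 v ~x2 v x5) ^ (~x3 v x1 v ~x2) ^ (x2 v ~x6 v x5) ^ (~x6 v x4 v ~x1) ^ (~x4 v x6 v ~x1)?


Clause lengths: 3, 3, 3, 3, 3, 3.
Sum = 3 + 3 + 3 + 3 + 3 + 3 = 18.

18


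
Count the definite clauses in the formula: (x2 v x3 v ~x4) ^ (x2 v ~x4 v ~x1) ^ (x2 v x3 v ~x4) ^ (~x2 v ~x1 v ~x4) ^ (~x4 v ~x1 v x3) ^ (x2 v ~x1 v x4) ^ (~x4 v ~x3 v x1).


A definite clause has exactly one positive literal.
Clause 1: 2 positive -> not definite
Clause 2: 1 positive -> definite
Clause 3: 2 positive -> not definite
Clause 4: 0 positive -> not definite
Clause 5: 1 positive -> definite
Clause 6: 2 positive -> not definite
Clause 7: 1 positive -> definite
Definite clause count = 3.

3


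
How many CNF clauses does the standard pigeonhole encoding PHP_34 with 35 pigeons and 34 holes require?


The PHP encoding has two parts:
1) At-least-one-hole clauses: 35 (one per pigeon, each with 34 literals).
2) At-most-one-pigeon-per-hole clauses: 34 holes * C(35,2) = 34 * 595 = 20230.
Total clauses = 35 + 20230 = 20265.

20265


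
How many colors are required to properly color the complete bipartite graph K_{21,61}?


K_{21,61} is bipartite by definition: the two parts are independent sets, with every edge crossing between them.
Color all vertices in one part with color 1 and all vertices in the other part with color 2.
Since the graph has at least one edge, one color does not suffice.
Chromatic number = 2.

2


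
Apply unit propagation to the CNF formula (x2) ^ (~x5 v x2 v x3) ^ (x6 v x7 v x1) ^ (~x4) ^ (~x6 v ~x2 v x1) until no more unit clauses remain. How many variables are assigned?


Unit propagation repeatedly assigns the literal in any unit clause, then simplifies.
Assignments in order: x2 = T, x4 = F.
No further unit clauses remain.
Total variables assigned = 2.

2


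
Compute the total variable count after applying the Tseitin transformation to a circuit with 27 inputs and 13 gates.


The Tseitin transformation introduces one auxiliary variable per gate.
Total variables = inputs + gates = 27 + 13 = 40.

40


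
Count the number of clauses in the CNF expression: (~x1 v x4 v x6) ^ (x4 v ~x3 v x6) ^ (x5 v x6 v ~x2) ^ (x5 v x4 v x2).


Each group enclosed in parentheses joined by ^ is one clause.
Counting the conjuncts: 4 clauses.

4


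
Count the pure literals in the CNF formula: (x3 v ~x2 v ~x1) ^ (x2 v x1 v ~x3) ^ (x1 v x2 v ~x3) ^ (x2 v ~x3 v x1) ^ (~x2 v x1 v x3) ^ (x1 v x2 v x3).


A pure literal appears in only one polarity across all clauses.
No pure literals found.
Count = 0.

0


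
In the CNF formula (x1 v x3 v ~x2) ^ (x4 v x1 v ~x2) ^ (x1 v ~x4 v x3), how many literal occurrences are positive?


Scan each clause for unnegated literals.
Clause 1: 2 positive; Clause 2: 2 positive; Clause 3: 2 positive.
Total positive literal occurrences = 6.

6


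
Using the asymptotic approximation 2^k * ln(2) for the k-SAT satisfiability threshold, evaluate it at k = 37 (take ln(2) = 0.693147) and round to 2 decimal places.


Using the asymptotic formula: threshold ~ 2^k * ln(2).
2^37 = 137438953472.
137438953472 * 0.693147 = 95265398282.26.

95265398282.26


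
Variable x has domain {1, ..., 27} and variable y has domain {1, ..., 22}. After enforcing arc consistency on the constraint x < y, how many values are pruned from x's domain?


For the constraint x < y, x needs a supporting value in y's domain.
x can be at most 21 (one less than y's maximum).
Valid x values from domain: 21 out of 27.
Pruned = 27 - 21 = 6.

6


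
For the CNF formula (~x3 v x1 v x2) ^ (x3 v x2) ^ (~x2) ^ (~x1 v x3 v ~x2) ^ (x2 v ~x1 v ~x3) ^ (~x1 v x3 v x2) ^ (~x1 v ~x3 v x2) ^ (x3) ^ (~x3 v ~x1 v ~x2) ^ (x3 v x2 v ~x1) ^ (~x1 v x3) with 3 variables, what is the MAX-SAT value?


Enumerate all 8 truth assignments.
For each, count how many of the 11 clauses are satisfied.
The formula is not fully satisfiable, so the maximum is below 11.
Maximum simultaneously satisfiable clauses = 10.

10


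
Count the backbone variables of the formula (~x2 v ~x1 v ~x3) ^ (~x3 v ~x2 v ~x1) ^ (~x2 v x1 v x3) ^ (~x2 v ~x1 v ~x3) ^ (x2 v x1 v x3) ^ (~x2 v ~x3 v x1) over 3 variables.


Find all satisfying assignments: 4 model(s).
Check which variables have the same value in every model.
No variable is fixed across all models.
Backbone size = 0.

0


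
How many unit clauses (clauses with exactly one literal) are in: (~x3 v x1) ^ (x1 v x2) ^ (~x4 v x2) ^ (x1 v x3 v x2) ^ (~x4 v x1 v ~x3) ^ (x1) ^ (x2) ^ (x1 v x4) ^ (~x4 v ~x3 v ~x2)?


A unit clause contains exactly one literal.
Unit clauses found: (x1), (x2).
Count = 2.

2


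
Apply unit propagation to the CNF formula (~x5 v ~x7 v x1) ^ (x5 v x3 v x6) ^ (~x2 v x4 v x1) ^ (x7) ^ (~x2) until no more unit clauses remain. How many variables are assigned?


Unit propagation repeatedly assigns the literal in any unit clause, then simplifies.
Assignments in order: x7 = T, x2 = F.
No further unit clauses remain.
Total variables assigned = 2.

2


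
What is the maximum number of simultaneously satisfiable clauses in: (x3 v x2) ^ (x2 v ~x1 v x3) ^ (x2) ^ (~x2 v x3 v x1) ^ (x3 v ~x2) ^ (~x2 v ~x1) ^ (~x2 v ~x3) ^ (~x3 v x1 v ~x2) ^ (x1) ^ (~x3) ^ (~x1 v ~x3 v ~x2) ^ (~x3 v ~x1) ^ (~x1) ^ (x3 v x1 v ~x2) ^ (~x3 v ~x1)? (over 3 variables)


Enumerate all 8 truth assignments.
For each, count how many of the 15 clauses are satisfied.
The formula is not fully satisfiable, so the maximum is below 15.
Maximum simultaneously satisfiable clauses = 12.

12


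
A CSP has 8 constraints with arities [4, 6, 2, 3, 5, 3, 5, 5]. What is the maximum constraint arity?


The arities are: 4, 6, 2, 3, 5, 3, 5, 5.
Scan for the maximum value.
Maximum arity = 6.

6


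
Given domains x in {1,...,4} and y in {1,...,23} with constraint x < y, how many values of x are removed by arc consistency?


For the constraint x < y, x needs a supporting value in y's domain.
x can be at most 22 (one less than y's maximum).
Valid x values from domain: 4 out of 4.
Pruned = 4 - 4 = 0.

0


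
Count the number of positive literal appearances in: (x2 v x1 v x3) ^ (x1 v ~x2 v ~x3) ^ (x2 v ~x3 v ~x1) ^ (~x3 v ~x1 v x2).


Scan each clause for unnegated literals.
Clause 1: 3 positive; Clause 2: 1 positive; Clause 3: 1 positive; Clause 4: 1 positive.
Total positive literal occurrences = 6.

6


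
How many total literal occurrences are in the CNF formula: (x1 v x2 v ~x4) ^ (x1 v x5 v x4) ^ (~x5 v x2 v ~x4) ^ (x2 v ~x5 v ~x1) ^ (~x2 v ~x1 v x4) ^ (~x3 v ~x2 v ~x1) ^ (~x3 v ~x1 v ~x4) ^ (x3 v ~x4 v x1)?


Clause lengths: 3, 3, 3, 3, 3, 3, 3, 3.
Sum = 3 + 3 + 3 + 3 + 3 + 3 + 3 + 3 = 24.

24


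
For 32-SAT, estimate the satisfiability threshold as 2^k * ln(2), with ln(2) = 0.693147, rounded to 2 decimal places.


Using the asymptotic formula: threshold ~ 2^k * ln(2).
2^32 = 4294967296.
4294967296 * 0.693147 = 2977043696.32.

2977043696.32


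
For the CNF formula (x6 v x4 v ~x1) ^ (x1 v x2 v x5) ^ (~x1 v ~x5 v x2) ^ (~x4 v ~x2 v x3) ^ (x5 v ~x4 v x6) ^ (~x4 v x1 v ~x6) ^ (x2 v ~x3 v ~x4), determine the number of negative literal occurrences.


Scan each clause for negated literals.
Clause 1: 1 negative; Clause 2: 0 negative; Clause 3: 2 negative; Clause 4: 2 negative; Clause 5: 1 negative; Clause 6: 2 negative; Clause 7: 2 negative.
Total negative literal occurrences = 10.

10


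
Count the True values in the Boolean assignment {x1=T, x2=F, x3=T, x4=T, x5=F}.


The weight is the number of variables assigned True.
True variables: x1, x3, x4.
Weight = 3.

3


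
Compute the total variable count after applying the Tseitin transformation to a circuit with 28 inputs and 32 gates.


The Tseitin transformation introduces one auxiliary variable per gate.
Total variables = inputs + gates = 28 + 32 = 60.

60


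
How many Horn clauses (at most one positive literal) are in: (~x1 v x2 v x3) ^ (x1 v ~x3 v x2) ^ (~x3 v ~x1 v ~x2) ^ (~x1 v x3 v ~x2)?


A Horn clause has at most one positive literal.
Clause 1: 2 positive lit(s) -> not Horn
Clause 2: 2 positive lit(s) -> not Horn
Clause 3: 0 positive lit(s) -> Horn
Clause 4: 1 positive lit(s) -> Horn
Total Horn clauses = 2.

2


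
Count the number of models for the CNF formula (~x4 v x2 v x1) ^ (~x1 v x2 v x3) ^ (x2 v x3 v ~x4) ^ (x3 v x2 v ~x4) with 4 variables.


Enumerate all 16 truth assignments over 4 variables.
Test each against every clause.
Satisfying assignments found: 12.

12


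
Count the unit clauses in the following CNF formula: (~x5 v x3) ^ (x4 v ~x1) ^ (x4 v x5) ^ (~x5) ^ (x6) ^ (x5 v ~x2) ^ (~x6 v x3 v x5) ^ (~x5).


A unit clause contains exactly one literal.
Unit clauses found: (~x5), (x6), (~x5).
Count = 3.

3


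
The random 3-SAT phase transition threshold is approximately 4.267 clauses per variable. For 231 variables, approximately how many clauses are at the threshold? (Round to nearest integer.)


The 3-SAT phase transition occurs at approximately 4.267 clauses per variable.
m = 4.267 * 231 = 985.677.
Rounded to nearest integer: 986.

986


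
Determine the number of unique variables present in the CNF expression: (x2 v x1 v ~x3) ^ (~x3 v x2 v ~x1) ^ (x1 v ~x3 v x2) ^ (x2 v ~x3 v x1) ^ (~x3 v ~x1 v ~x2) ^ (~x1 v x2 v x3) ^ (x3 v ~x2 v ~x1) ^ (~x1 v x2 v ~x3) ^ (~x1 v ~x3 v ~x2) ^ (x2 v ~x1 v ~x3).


Identify each distinct variable in the formula.
Variables found: x1, x2, x3.
Total distinct variables = 3.

3


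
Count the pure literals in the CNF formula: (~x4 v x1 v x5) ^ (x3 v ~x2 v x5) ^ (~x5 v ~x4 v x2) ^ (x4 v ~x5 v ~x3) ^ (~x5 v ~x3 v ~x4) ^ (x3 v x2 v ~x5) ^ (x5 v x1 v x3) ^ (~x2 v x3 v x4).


A pure literal appears in only one polarity across all clauses.
Pure literals: x1 (positive only).
Count = 1.

1


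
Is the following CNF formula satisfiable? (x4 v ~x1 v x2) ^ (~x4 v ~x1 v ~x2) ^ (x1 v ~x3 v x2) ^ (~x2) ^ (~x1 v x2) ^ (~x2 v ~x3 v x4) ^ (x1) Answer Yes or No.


Check all 16 possible truth assignments.
Number of satisfying assignments found: 0.
The formula is unsatisfiable.

No


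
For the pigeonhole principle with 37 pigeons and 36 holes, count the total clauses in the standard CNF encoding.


The PHP encoding has two parts:
1) At-least-one-hole clauses: 37 (one per pigeon, each with 36 literals).
2) At-most-one-pigeon-per-hole clauses: 36 holes * C(37,2) = 36 * 666 = 23976.
Total clauses = 37 + 23976 = 24013.

24013


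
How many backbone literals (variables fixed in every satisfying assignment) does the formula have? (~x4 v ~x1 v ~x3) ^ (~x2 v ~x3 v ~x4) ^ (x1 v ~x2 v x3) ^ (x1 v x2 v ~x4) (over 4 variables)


Find all satisfying assignments: 9 model(s).
Check which variables have the same value in every model.
No variable is fixed across all models.
Backbone size = 0.

0


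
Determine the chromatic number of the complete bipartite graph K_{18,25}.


K_{18,25} is bipartite by definition: the two parts are independent sets, with every edge crossing between them.
Color all vertices in one part with color 1 and all vertices in the other part with color 2.
Since the graph has at least one edge, one color does not suffice.
Chromatic number = 2.

2


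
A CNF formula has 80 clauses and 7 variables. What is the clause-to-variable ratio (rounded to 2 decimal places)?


Clause-to-variable ratio = clauses / variables.
80 / 7 = 11.43.

11.43


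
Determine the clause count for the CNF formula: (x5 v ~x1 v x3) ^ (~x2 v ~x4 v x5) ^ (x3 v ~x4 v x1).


Each group enclosed in parentheses joined by ^ is one clause.
Counting the conjuncts: 3 clauses.

3


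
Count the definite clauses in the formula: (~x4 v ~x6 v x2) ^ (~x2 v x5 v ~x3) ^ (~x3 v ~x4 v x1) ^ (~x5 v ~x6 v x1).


A definite clause has exactly one positive literal.
Clause 1: 1 positive -> definite
Clause 2: 1 positive -> definite
Clause 3: 1 positive -> definite
Clause 4: 1 positive -> definite
Definite clause count = 4.

4


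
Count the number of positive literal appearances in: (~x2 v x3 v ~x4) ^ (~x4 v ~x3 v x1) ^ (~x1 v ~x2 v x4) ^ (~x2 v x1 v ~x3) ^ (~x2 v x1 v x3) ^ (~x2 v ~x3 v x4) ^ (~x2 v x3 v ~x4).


Scan each clause for unnegated literals.
Clause 1: 1 positive; Clause 2: 1 positive; Clause 3: 1 positive; Clause 4: 1 positive; Clause 5: 2 positive; Clause 6: 1 positive; Clause 7: 1 positive.
Total positive literal occurrences = 8.

8


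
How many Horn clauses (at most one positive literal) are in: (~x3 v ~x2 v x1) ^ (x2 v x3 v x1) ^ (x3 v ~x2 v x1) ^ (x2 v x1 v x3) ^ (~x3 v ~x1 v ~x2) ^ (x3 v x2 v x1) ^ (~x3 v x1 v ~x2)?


A Horn clause has at most one positive literal.
Clause 1: 1 positive lit(s) -> Horn
Clause 2: 3 positive lit(s) -> not Horn
Clause 3: 2 positive lit(s) -> not Horn
Clause 4: 3 positive lit(s) -> not Horn
Clause 5: 0 positive lit(s) -> Horn
Clause 6: 3 positive lit(s) -> not Horn
Clause 7: 1 positive lit(s) -> Horn
Total Horn clauses = 3.

3


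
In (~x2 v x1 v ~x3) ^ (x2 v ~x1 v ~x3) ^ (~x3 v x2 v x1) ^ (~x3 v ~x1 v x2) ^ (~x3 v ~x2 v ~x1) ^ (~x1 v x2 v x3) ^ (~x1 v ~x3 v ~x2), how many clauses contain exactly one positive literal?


A definite clause has exactly one positive literal.
Clause 1: 1 positive -> definite
Clause 2: 1 positive -> definite
Clause 3: 2 positive -> not definite
Clause 4: 1 positive -> definite
Clause 5: 0 positive -> not definite
Clause 6: 2 positive -> not definite
Clause 7: 0 positive -> not definite
Definite clause count = 3.

3


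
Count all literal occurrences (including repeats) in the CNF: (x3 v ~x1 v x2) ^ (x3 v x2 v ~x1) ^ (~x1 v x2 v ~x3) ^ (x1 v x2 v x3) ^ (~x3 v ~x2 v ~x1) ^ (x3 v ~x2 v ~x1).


Clause lengths: 3, 3, 3, 3, 3, 3.
Sum = 3 + 3 + 3 + 3 + 3 + 3 = 18.

18


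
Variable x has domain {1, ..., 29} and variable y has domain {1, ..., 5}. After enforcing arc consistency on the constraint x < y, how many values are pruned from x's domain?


For the constraint x < y, x needs a supporting value in y's domain.
x can be at most 4 (one less than y's maximum).
Valid x values from domain: 4 out of 29.
Pruned = 29 - 4 = 25.

25


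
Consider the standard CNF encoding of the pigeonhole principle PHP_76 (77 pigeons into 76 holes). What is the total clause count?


The PHP encoding has two parts:
1) At-least-one-hole clauses: 77 (one per pigeon, each with 76 literals).
2) At-most-one-pigeon-per-hole clauses: 76 holes * C(77,2) = 76 * 2926 = 222376.
Total clauses = 77 + 222376 = 222453.

222453


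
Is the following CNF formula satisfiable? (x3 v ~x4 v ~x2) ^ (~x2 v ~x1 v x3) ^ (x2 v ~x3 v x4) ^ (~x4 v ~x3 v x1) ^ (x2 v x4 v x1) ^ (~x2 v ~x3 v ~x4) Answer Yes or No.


Check all 16 possible truth assignments.
Number of satisfying assignments found: 7.
The formula is satisfiable.

Yes


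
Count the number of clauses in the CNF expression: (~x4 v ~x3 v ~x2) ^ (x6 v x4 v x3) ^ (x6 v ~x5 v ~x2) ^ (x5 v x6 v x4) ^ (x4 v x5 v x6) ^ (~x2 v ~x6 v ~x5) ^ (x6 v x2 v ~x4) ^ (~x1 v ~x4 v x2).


Each group enclosed in parentheses joined by ^ is one clause.
Counting the conjuncts: 8 clauses.

8


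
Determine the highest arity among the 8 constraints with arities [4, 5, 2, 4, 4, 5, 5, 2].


The arities are: 4, 5, 2, 4, 4, 5, 5, 2.
Scan for the maximum value.
Maximum arity = 5.

5


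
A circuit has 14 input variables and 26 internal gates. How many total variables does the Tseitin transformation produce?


The Tseitin transformation introduces one auxiliary variable per gate.
Total variables = inputs + gates = 14 + 26 = 40.

40


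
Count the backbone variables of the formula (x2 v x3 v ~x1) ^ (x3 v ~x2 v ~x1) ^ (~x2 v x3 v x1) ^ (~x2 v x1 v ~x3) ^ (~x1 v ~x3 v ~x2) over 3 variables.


Find all satisfying assignments: 3 model(s).
Check which variables have the same value in every model.
Fixed variables: x2=F.
Backbone size = 1.

1


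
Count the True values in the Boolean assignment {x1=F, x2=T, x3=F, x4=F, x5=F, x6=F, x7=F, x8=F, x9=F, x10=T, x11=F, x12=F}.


The weight is the number of variables assigned True.
True variables: x2, x10.
Weight = 2.

2


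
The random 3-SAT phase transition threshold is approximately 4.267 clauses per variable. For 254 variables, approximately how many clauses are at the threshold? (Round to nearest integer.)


The 3-SAT phase transition occurs at approximately 4.267 clauses per variable.
m = 4.267 * 254 = 1083.818.
Rounded to nearest integer: 1084.

1084


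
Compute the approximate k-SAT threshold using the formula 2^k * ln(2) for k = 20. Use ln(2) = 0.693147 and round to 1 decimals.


Using the asymptotic formula: threshold ~ 2^k * ln(2).
2^20 = 1048576.
1048576 * 0.693147 = 726817.3.

726817.3


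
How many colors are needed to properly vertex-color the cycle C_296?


A cycle on an even number of vertices is bipartite: alternate two colors around the cycle.
Since 296 is even, two colors suffice, and at least two are needed because the graph has edges.
Chromatic number = 2.

2


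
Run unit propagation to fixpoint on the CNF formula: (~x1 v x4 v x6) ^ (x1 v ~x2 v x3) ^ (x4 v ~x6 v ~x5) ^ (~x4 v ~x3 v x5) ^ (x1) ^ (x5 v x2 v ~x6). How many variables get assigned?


Unit propagation repeatedly assigns the literal in any unit clause, then simplifies.
Assignments in order: x1 = T.
No further unit clauses remain.
Total variables assigned = 1.

1


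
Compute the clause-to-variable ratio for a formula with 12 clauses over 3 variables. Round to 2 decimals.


Clause-to-variable ratio = clauses / variables.
12 / 3 = 4.0.

4.0


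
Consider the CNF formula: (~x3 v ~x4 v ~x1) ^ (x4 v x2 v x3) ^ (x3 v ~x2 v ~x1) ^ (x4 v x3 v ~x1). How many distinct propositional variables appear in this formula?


Identify each distinct variable in the formula.
Variables found: x1, x2, x3, x4.
Total distinct variables = 4.

4


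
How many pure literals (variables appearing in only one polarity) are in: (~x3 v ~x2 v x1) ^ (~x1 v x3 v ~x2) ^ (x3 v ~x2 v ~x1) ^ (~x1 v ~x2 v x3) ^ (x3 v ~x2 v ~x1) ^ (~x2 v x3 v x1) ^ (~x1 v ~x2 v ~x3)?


A pure literal appears in only one polarity across all clauses.
Pure literals: x2 (negative only).
Count = 1.

1


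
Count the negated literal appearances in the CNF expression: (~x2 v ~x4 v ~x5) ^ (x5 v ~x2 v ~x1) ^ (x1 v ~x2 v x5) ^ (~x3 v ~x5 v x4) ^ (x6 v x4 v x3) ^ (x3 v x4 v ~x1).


Scan each clause for negated literals.
Clause 1: 3 negative; Clause 2: 2 negative; Clause 3: 1 negative; Clause 4: 2 negative; Clause 5: 0 negative; Clause 6: 1 negative.
Total negative literal occurrences = 9.

9


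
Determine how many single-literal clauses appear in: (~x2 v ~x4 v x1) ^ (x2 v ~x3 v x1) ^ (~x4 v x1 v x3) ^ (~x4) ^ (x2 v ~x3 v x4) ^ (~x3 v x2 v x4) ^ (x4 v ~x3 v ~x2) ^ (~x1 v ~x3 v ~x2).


A unit clause contains exactly one literal.
Unit clauses found: (~x4).
Count = 1.

1


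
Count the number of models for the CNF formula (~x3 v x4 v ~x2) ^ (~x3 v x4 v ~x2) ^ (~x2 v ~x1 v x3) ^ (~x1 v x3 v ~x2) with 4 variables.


Enumerate all 16 truth assignments over 4 variables.
Test each against every clause.
Satisfying assignments found: 12.

12


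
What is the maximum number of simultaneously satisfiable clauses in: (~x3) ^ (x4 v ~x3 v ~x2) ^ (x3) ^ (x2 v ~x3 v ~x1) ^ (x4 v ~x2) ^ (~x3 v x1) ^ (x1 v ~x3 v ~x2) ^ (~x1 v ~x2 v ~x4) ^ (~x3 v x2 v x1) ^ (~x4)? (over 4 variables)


Enumerate all 16 truth assignments.
For each, count how many of the 10 clauses are satisfied.
The formula is not fully satisfiable, so the maximum is below 10.
Maximum simultaneously satisfiable clauses = 9.

9


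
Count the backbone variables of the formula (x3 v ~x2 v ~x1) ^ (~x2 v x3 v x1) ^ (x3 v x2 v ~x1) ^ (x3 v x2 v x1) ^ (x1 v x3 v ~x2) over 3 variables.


Find all satisfying assignments: 4 model(s).
Check which variables have the same value in every model.
Fixed variables: x3=T.
Backbone size = 1.

1


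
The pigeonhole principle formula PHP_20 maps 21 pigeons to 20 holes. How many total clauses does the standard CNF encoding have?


The PHP encoding has two parts:
1) At-least-one-hole clauses: 21 (one per pigeon, each with 20 literals).
2) At-most-one-pigeon-per-hole clauses: 20 holes * C(21,2) = 20 * 210 = 4200.
Total clauses = 21 + 4200 = 4221.

4221


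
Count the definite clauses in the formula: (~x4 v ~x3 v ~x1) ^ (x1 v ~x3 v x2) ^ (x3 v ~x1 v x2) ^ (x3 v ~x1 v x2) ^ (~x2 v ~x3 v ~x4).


A definite clause has exactly one positive literal.
Clause 1: 0 positive -> not definite
Clause 2: 2 positive -> not definite
Clause 3: 2 positive -> not definite
Clause 4: 2 positive -> not definite
Clause 5: 0 positive -> not definite
Definite clause count = 0.

0


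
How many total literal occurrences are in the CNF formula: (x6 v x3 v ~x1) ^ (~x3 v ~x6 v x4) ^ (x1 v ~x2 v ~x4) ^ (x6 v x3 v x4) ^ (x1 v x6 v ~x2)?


Clause lengths: 3, 3, 3, 3, 3.
Sum = 3 + 3 + 3 + 3 + 3 = 15.

15


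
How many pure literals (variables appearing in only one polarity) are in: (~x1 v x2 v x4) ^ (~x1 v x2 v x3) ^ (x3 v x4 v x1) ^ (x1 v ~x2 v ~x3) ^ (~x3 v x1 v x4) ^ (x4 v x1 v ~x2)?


A pure literal appears in only one polarity across all clauses.
Pure literals: x4 (positive only).
Count = 1.

1


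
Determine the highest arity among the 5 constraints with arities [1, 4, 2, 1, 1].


The arities are: 1, 4, 2, 1, 1.
Scan for the maximum value.
Maximum arity = 4.

4


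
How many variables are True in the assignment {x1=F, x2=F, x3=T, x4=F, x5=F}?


The weight is the number of variables assigned True.
True variables: x3.
Weight = 1.

1


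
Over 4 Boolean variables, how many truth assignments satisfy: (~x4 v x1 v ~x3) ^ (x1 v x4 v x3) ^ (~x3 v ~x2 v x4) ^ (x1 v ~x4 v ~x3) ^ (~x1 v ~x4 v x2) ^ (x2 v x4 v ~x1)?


Enumerate all 16 truth assignments over 4 variables.
Test each against every clause.
Satisfying assignments found: 6.

6


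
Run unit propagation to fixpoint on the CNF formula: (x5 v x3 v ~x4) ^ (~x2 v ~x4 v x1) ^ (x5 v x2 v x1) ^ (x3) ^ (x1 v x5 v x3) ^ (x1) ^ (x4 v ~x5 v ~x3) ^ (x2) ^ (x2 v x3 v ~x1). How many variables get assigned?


Unit propagation repeatedly assigns the literal in any unit clause, then simplifies.
Assignments in order: x3 = T, x1 = T, x2 = T.
No further unit clauses remain.
Total variables assigned = 3.

3


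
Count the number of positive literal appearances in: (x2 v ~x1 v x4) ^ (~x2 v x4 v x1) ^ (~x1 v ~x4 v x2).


Scan each clause for unnegated literals.
Clause 1: 2 positive; Clause 2: 2 positive; Clause 3: 1 positive.
Total positive literal occurrences = 5.

5


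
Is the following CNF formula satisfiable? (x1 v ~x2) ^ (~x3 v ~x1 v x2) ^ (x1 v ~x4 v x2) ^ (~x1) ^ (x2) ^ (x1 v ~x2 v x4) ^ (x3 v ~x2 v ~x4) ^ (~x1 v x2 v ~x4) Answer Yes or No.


Check all 16 possible truth assignments.
Number of satisfying assignments found: 0.
The formula is unsatisfiable.

No


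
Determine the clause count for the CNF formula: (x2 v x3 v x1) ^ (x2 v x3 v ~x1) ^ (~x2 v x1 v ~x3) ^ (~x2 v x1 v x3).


Each group enclosed in parentheses joined by ^ is one clause.
Counting the conjuncts: 4 clauses.

4


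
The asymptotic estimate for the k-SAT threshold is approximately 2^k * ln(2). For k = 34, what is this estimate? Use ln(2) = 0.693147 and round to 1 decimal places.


Using the asymptotic formula: threshold ~ 2^k * ln(2).
2^34 = 17179869184.
17179869184 * 0.693147 = 11908174785.3.

11908174785.3


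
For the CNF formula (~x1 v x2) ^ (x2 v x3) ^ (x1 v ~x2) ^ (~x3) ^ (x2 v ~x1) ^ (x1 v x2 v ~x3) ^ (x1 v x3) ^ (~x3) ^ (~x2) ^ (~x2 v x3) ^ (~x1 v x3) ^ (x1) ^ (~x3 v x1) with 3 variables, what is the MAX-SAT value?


Enumerate all 8 truth assignments.
For each, count how many of the 13 clauses are satisfied.
The formula is not fully satisfiable, so the maximum is below 13.
Maximum simultaneously satisfiable clauses = 10.

10


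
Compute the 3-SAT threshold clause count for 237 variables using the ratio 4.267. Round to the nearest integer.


The 3-SAT phase transition occurs at approximately 4.267 clauses per variable.
m = 4.267 * 237 = 1011.279.
Rounded to nearest integer: 1011.

1011


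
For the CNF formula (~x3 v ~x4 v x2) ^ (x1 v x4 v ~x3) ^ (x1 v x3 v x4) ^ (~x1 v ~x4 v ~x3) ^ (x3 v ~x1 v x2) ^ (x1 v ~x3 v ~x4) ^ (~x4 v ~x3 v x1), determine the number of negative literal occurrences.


Scan each clause for negated literals.
Clause 1: 2 negative; Clause 2: 1 negative; Clause 3: 0 negative; Clause 4: 3 negative; Clause 5: 1 negative; Clause 6: 2 negative; Clause 7: 2 negative.
Total negative literal occurrences = 11.

11


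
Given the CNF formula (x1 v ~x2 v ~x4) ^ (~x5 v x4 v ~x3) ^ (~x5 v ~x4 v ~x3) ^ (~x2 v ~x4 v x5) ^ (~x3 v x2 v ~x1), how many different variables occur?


Identify each distinct variable in the formula.
Variables found: x1, x2, x3, x4, x5.
Total distinct variables = 5.

5


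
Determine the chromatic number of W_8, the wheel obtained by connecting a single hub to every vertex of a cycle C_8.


W_8 consists of the cycle C_8 together with a hub vertex adjacent to every cycle vertex.
The cycle C_8 needs 2 colors (even cycle -> 2).
The hub is adjacent to every cycle vertex, so it must receive a new color distinct from all of them.
Chromatic number = 2 + 1 = 3.

3


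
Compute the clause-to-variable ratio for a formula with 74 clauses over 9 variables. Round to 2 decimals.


Clause-to-variable ratio = clauses / variables.
74 / 9 = 8.22.

8.22


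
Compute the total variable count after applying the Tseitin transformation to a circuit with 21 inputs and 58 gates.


The Tseitin transformation introduces one auxiliary variable per gate.
Total variables = inputs + gates = 21 + 58 = 79.

79


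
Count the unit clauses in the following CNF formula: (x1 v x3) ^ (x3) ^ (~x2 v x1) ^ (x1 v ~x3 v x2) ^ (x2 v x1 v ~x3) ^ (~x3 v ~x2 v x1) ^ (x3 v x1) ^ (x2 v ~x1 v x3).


A unit clause contains exactly one literal.
Unit clauses found: (x3).
Count = 1.

1


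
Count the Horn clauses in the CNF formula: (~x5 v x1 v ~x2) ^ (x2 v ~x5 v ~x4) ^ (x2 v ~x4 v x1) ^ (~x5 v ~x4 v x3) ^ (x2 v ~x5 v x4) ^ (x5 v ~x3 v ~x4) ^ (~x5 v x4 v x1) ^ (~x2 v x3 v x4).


A Horn clause has at most one positive literal.
Clause 1: 1 positive lit(s) -> Horn
Clause 2: 1 positive lit(s) -> Horn
Clause 3: 2 positive lit(s) -> not Horn
Clause 4: 1 positive lit(s) -> Horn
Clause 5: 2 positive lit(s) -> not Horn
Clause 6: 1 positive lit(s) -> Horn
Clause 7: 2 positive lit(s) -> not Horn
Clause 8: 2 positive lit(s) -> not Horn
Total Horn clauses = 4.

4


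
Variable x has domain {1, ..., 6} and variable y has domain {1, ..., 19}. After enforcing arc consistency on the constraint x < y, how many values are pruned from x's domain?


For the constraint x < y, x needs a supporting value in y's domain.
x can be at most 18 (one less than y's maximum).
Valid x values from domain: 6 out of 6.
Pruned = 6 - 6 = 0.

0


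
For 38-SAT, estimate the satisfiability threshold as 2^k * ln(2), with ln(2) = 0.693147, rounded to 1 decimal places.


Using the asymptotic formula: threshold ~ 2^k * ln(2).
2^38 = 274877906944.
274877906944 * 0.693147 = 190530796564.5.

190530796564.5


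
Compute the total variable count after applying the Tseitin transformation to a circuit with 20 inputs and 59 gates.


The Tseitin transformation introduces one auxiliary variable per gate.
Total variables = inputs + gates = 20 + 59 = 79.

79


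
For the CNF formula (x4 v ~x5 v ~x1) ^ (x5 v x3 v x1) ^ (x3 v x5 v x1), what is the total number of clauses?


Each group enclosed in parentheses joined by ^ is one clause.
Counting the conjuncts: 3 clauses.

3


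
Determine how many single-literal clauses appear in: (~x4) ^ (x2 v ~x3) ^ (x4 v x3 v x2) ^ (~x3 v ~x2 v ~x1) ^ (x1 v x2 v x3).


A unit clause contains exactly one literal.
Unit clauses found: (~x4).
Count = 1.

1


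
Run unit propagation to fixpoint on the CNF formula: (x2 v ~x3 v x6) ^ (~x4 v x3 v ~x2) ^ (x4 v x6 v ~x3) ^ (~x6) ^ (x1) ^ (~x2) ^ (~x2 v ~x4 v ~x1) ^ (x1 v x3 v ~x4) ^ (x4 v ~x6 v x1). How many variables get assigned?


Unit propagation repeatedly assigns the literal in any unit clause, then simplifies.
Assignments in order: x6 = F, x1 = T, x2 = F, x3 = F.
No further unit clauses remain.
Total variables assigned = 4.

4


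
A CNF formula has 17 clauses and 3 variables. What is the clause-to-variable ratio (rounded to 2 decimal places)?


Clause-to-variable ratio = clauses / variables.
17 / 3 = 5.67.

5.67


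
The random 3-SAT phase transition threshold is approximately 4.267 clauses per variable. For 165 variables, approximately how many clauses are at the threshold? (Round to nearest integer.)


The 3-SAT phase transition occurs at approximately 4.267 clauses per variable.
m = 4.267 * 165 = 704.055.
Rounded to nearest integer: 704.

704


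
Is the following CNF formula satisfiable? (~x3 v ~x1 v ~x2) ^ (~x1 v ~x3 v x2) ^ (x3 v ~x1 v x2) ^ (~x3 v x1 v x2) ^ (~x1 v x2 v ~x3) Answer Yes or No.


Check all 8 possible truth assignments.
Number of satisfying assignments found: 4.
The formula is satisfiable.

Yes


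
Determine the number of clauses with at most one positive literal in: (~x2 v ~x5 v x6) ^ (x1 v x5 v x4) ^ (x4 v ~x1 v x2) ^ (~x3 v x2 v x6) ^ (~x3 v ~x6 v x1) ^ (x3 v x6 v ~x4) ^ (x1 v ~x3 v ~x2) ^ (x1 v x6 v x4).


A Horn clause has at most one positive literal.
Clause 1: 1 positive lit(s) -> Horn
Clause 2: 3 positive lit(s) -> not Horn
Clause 3: 2 positive lit(s) -> not Horn
Clause 4: 2 positive lit(s) -> not Horn
Clause 5: 1 positive lit(s) -> Horn
Clause 6: 2 positive lit(s) -> not Horn
Clause 7: 1 positive lit(s) -> Horn
Clause 8: 3 positive lit(s) -> not Horn
Total Horn clauses = 3.

3


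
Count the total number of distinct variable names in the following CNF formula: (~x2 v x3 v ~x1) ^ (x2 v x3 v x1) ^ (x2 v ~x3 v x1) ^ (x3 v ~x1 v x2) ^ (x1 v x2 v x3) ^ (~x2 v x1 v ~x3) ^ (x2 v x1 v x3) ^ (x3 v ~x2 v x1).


Identify each distinct variable in the formula.
Variables found: x1, x2, x3.
Total distinct variables = 3.

3


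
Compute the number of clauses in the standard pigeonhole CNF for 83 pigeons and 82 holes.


The PHP encoding has two parts:
1) At-least-one-hole clauses: 83 (one per pigeon, each with 82 literals).
2) At-most-one-pigeon-per-hole clauses: 82 holes * C(83,2) = 82 * 3403 = 279046.
Total clauses = 83 + 279046 = 279129.

279129


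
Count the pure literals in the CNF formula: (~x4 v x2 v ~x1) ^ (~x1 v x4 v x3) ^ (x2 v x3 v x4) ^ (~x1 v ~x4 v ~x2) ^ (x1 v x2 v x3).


A pure literal appears in only one polarity across all clauses.
Pure literals: x3 (positive only).
Count = 1.

1
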